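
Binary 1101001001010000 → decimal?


Positional values:
Bit 4: 1 × 2^4 = 16
Bit 6: 1 × 2^6 = 64
Bit 9: 1 × 2^9 = 512
Bit 12: 1 × 2^12 = 4096
Bit 14: 1 × 2^14 = 16384
Bit 15: 1 × 2^15 = 32768
Sum = 16 + 64 + 512 + 4096 + 16384 + 32768
= 53840


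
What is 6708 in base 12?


Divide by 12 repeatedly:
6708 ÷ 12 = 559 remainder 0
559 ÷ 12 = 46 remainder 7
46 ÷ 12 = 3 remainder 10
3 ÷ 12 = 0 remainder 3
Reading remainders bottom-up:
= 3A70


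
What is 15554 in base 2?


Divide by 2 repeatedly:
15554 ÷ 2 = 7777 remainder 0
7777 ÷ 2 = 3888 remainder 1
3888 ÷ 2 = 1944 remainder 0
1944 ÷ 2 = 972 remainder 0
972 ÷ 2 = 486 remainder 0
486 ÷ 2 = 243 remainder 0
243 ÷ 2 = 121 remainder 1
121 ÷ 2 = 60 remainder 1
60 ÷ 2 = 30 remainder 0
30 ÷ 2 = 15 remainder 0
15 ÷ 2 = 7 remainder 1
7 ÷ 2 = 3 remainder 1
3 ÷ 2 = 1 remainder 1
1 ÷ 2 = 0 remainder 1
Reading remainders bottom-up:
= 11110011000010


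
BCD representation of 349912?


Each digit → 4-bit binary:
  3 → 0011
  4 → 0100
  9 → 1001
  9 → 1001
  1 → 0001
  2 → 0010
= 0011 0100 1001 1001 0001 0010


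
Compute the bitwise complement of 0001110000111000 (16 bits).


Original: 0001110000111000
Invert all bits:
  bit 0: 0 → 1
  bit 1: 0 → 1
  bit 2: 0 → 1
  bit 3: 1 → 0
  bit 4: 1 → 0
  bit 5: 1 → 0
  bit 6: 0 → 1
  bit 7: 0 → 1
  bit 8: 0 → 1
  bit 9: 0 → 1
  bit 10: 1 → 0
  bit 11: 1 → 0
  bit 12: 1 → 0
  bit 13: 0 → 1
  bit 14: 0 → 1
  bit 15: 0 → 1
= 1110001111000111


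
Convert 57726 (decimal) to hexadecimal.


Divide by 16 repeatedly:
57726 ÷ 16 = 3607 remainder 14 (E)
3607 ÷ 16 = 225 remainder 7 (7)
225 ÷ 16 = 14 remainder 1 (1)
14 ÷ 16 = 0 remainder 14 (E)
Reading remainders bottom-up:
= 0xE17E


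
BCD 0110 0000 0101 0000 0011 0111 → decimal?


Each 4-bit group → digit:
  0110 → 6
  0000 → 0
  0101 → 5
  0000 → 0
  0011 → 3
  0111 → 7
= 605037


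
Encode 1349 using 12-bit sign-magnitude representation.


Sign bit: 0 (positive)
Magnitude: 1349 = 10101000101
= 010101000101


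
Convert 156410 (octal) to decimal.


Positional values:
Position 0: 0 × 8^0 = 0
Position 1: 1 × 8^1 = 8
Position 2: 4 × 8^2 = 256
Position 3: 6 × 8^3 = 3072
Position 4: 5 × 8^4 = 20480
Position 5: 1 × 8^5 = 32768
Sum = 0 + 8 + 256 + 3072 + 20480 + 32768
= 56584


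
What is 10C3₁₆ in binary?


Each hex digit → 4 binary bits:
  1 = 0001
  0 = 0000
  C = 1100
  3 = 0011
Concatenate: 0001 0000 1100 0011
= 0001000011000011


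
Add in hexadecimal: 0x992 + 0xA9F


Align and add column by column (LSB to MSB, each column mod 16 with carry):
  0992
+ 0A9F
  ----
  col 0: 2(2) + F(15) + 0 (carry in) = 17 → 1(1), carry out 1
  col 1: 9(9) + 9(9) + 1 (carry in) = 19 → 3(3), carry out 1
  col 2: 9(9) + A(10) + 1 (carry in) = 20 → 4(4), carry out 1
  col 3: 0(0) + 0(0) + 1 (carry in) = 1 → 1(1), carry out 0
Reading digits MSB→LSB: 1431
Strip leading zeros: 1431
= 0x1431


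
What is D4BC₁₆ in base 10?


Positional values:
Position 0: C × 16^0 = 12 × 1 = 12
Position 1: B × 16^1 = 11 × 16 = 176
Position 2: 4 × 16^2 = 4 × 256 = 1024
Position 3: D × 16^3 = 13 × 4096 = 53248
Sum = 12 + 176 + 1024 + 53248
= 54460


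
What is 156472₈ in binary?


Each octal digit → 3 binary bits:
  1 = 001
  5 = 101
  6 = 110
  4 = 100
  7 = 111
  2 = 010
Concatenate: 001 101 110 100 111 010
= 001101110100111010


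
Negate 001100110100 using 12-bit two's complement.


Original: 001100110100
Step 1 - Invert all bits: 110011001011
Step 2 - Add 1: 110011001011 + 1
= 110011001100 (represents -820)


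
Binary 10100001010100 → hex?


Group into 4-bit nibbles: 0010100001010100
  0010 = 2
  1000 = 8
  0101 = 5
  0100 = 4
= 0x2854


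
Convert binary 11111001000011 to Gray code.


Binary: 11111001000011
Gray code: G = B XOR (B >> 1)
B >> 1 = 01111100100001
11111001000011 XOR 01111100100001:
  1 XOR 0 = 1
  1 XOR 1 = 0
  1 XOR 1 = 0
  1 XOR 1 = 0
  1 XOR 1 = 0
  0 XOR 1 = 1
  0 XOR 0 = 0
  1 XOR 0 = 1
  0 XOR 1 = 1
  0 XOR 0 = 0
  0 XOR 0 = 0
  0 XOR 0 = 0
  1 XOR 0 = 1
  1 XOR 1 = 0
= 10000101100010


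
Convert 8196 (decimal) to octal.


Divide by 8 repeatedly:
8196 ÷ 8 = 1024 remainder 4
1024 ÷ 8 = 128 remainder 0
128 ÷ 8 = 16 remainder 0
16 ÷ 8 = 2 remainder 0
2 ÷ 8 = 0 remainder 2
Reading remainders bottom-up:
= 0o20004


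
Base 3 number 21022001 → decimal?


Positional values (base 3):
  1 × 3^0 = 1 × 1 = 1
  0 × 3^1 = 0 × 3 = 0
  0 × 3^2 = 0 × 9 = 0
  2 × 3^3 = 2 × 27 = 54
  2 × 3^4 = 2 × 81 = 162
  0 × 3^5 = 0 × 243 = 0
  1 × 3^6 = 1 × 729 = 729
  2 × 3^7 = 2 × 2187 = 4374
Sum = 1 + 0 + 0 + 54 + 162 + 0 + 729 + 4374
= 5320


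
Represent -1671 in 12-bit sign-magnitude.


Sign bit: 1 (negative)
Magnitude: 1671 = 11010000111
= 111010000111


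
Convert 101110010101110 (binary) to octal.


Group into 3-bit groups: 101110010101110
  101 = 5
  110 = 6
  010 = 2
  101 = 5
  110 = 6
= 0o56256


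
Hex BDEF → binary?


Each hex digit → 4 binary bits:
  B = 1011
  D = 1101
  E = 1110
  F = 1111
Concatenate: 1011 1101 1110 1111
= 1011110111101111


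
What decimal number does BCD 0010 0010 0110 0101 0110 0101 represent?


Each 4-bit group → digit:
  0010 → 2
  0010 → 2
  0110 → 6
  0101 → 5
  0110 → 6
  0101 → 5
= 226565


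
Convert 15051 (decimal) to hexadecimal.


Divide by 16 repeatedly:
15051 ÷ 16 = 940 remainder 11 (B)
940 ÷ 16 = 58 remainder 12 (C)
58 ÷ 16 = 3 remainder 10 (A)
3 ÷ 16 = 0 remainder 3 (3)
Reading remainders bottom-up:
= 0x3ACB


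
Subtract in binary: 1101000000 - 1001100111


Align and subtract column by column (LSB to MSB, borrowing when needed):
  1101000000
- 1001100111
  ----------
  col 0: (0 - 0 borrow-in) - 1 → borrow from next column: (0+2) - 1 = 1, borrow out 1
  col 1: (0 - 1 borrow-in) - 1 → borrow from next column: (-1+2) - 1 = 0, borrow out 1
  col 2: (0 - 1 borrow-in) - 1 → borrow from next column: (-1+2) - 1 = 0, borrow out 1
  col 3: (0 - 1 borrow-in) - 0 → borrow from next column: (-1+2) - 0 = 1, borrow out 1
  col 4: (0 - 1 borrow-in) - 0 → borrow from next column: (-1+2) - 0 = 1, borrow out 1
  col 5: (0 - 1 borrow-in) - 1 → borrow from next column: (-1+2) - 1 = 0, borrow out 1
  col 6: (1 - 1 borrow-in) - 1 → borrow from next column: (0+2) - 1 = 1, borrow out 1
  col 7: (0 - 1 borrow-in) - 0 → borrow from next column: (-1+2) - 0 = 1, borrow out 1
  col 8: (1 - 1 borrow-in) - 0 → 0 - 0 = 0, borrow out 0
  col 9: (1 - 0 borrow-in) - 1 → 1 - 1 = 0, borrow out 0
Reading bits MSB→LSB: 0011011001
Strip leading zeros: 11011001
= 11011001


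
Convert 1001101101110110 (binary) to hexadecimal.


Group into 4-bit nibbles: 1001101101110110
  1001 = 9
  1011 = B
  0111 = 7
  0110 = 6
= 0x9B76


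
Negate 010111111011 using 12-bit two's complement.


Original: 010111111011
Step 1 - Invert all bits: 101000000100
Step 2 - Add 1: 101000000100 + 1
= 101000000101 (represents -1531)


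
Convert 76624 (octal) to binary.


Each octal digit → 3 binary bits:
  7 = 111
  6 = 110
  6 = 110
  2 = 010
  4 = 100
Concatenate: 111 110 110 010 100
= 111110110010100


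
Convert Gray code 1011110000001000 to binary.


Gray code: 1011110000001000
MSB stays the same: 1
Each subsequent bit = prev_binary XOR current_gray:
  B[1] = 1 XOR 0 = 1
  B[2] = 1 XOR 1 = 0
  B[3] = 0 XOR 1 = 1
  B[4] = 1 XOR 1 = 0
  B[5] = 0 XOR 1 = 1
  B[6] = 1 XOR 0 = 1
  B[7] = 1 XOR 0 = 1
  B[8] = 1 XOR 0 = 1
  B[9] = 1 XOR 0 = 1
  B[10] = 1 XOR 0 = 1
  B[11] = 1 XOR 0 = 1
  B[12] = 1 XOR 1 = 0
  B[13] = 0 XOR 0 = 0
  B[14] = 0 XOR 0 = 0
  B[15] = 0 XOR 0 = 0
= 1101011111110000 (55280 decimal)


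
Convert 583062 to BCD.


Each digit → 4-bit binary:
  5 → 0101
  8 → 1000
  3 → 0011
  0 → 0000
  6 → 0110
  2 → 0010
= 0101 1000 0011 0000 0110 0010


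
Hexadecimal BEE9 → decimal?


Positional values:
Position 0: 9 × 16^0 = 9 × 1 = 9
Position 1: E × 16^1 = 14 × 16 = 224
Position 2: E × 16^2 = 14 × 256 = 3584
Position 3: B × 16^3 = 11 × 4096 = 45056
Sum = 9 + 224 + 3584 + 45056
= 48873


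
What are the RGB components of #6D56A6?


Hex: #6D56A6
R = 6D₁₆ = 109
G = 56₁₆ = 86
B = A6₁₆ = 166
= RGB(109, 86, 166)


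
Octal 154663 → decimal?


Positional values:
Position 0: 3 × 8^0 = 3
Position 1: 6 × 8^1 = 48
Position 2: 6 × 8^2 = 384
Position 3: 4 × 8^3 = 2048
Position 4: 5 × 8^4 = 20480
Position 5: 1 × 8^5 = 32768
Sum = 3 + 48 + 384 + 2048 + 20480 + 32768
= 55731


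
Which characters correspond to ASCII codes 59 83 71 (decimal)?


Codes (decimal): 59 83 71
Per-code ASCII lookup:
  59  (special character) → ';'
  83  (range 65-90: uppercase, 83 - 65 = 18) → 'S'
  71  (range 65-90: uppercase, 71 - 65 = 6) → 'G'
= ';SG'


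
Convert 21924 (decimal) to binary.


Divide by 2 repeatedly:
21924 ÷ 2 = 10962 remainder 0
10962 ÷ 2 = 5481 remainder 0
5481 ÷ 2 = 2740 remainder 1
2740 ÷ 2 = 1370 remainder 0
1370 ÷ 2 = 685 remainder 0
685 ÷ 2 = 342 remainder 1
342 ÷ 2 = 171 remainder 0
171 ÷ 2 = 85 remainder 1
85 ÷ 2 = 42 remainder 1
42 ÷ 2 = 21 remainder 0
21 ÷ 2 = 10 remainder 1
10 ÷ 2 = 5 remainder 0
5 ÷ 2 = 2 remainder 1
2 ÷ 2 = 1 remainder 0
1 ÷ 2 = 0 remainder 1
Reading remainders bottom-up:
= 101010110100100


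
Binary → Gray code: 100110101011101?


Binary: 100110101011101
Gray code: G = B XOR (B >> 1)
B >> 1 = 010011010101110
100110101011101 XOR 010011010101110:
  1 XOR 0 = 1
  0 XOR 1 = 1
  0 XOR 0 = 0
  1 XOR 0 = 1
  1 XOR 1 = 0
  0 XOR 1 = 1
  1 XOR 0 = 1
  0 XOR 1 = 1
  1 XOR 0 = 1
  0 XOR 1 = 1
  1 XOR 0 = 1
  1 XOR 1 = 0
  1 XOR 1 = 0
  0 XOR 1 = 1
  1 XOR 0 = 1
= 110101111110011


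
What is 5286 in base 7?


Divide by 7 repeatedly:
5286 ÷ 7 = 755 remainder 1
755 ÷ 7 = 107 remainder 6
107 ÷ 7 = 15 remainder 2
15 ÷ 7 = 2 remainder 1
2 ÷ 7 = 0 remainder 2
Reading remainders bottom-up:
= 21261


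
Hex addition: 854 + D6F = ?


Align and add column by column (LSB to MSB, each column mod 16 with carry):
  0854
+ 0D6F
  ----
  col 0: 4(4) + F(15) + 0 (carry in) = 19 → 3(3), carry out 1
  col 1: 5(5) + 6(6) + 1 (carry in) = 12 → C(12), carry out 0
  col 2: 8(8) + D(13) + 0 (carry in) = 21 → 5(5), carry out 1
  col 3: 0(0) + 0(0) + 1 (carry in) = 1 → 1(1), carry out 0
Reading digits MSB→LSB: 15C3
Strip leading zeros: 15C3
= 0x15C3


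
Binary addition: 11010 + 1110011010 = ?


Align and add column by column (LSB to MSB, carry propagating):
  00000011010
+ 01110011010
  -----------
  col 0: 0 + 0 + 0 (carry in) = 0 → bit 0, carry out 0
  col 1: 1 + 1 + 0 (carry in) = 2 → bit 0, carry out 1
  col 2: 0 + 0 + 1 (carry in) = 1 → bit 1, carry out 0
  col 3: 1 + 1 + 0 (carry in) = 2 → bit 0, carry out 1
  col 4: 1 + 1 + 1 (carry in) = 3 → bit 1, carry out 1
  col 5: 0 + 0 + 1 (carry in) = 1 → bit 1, carry out 0
  col 6: 0 + 0 + 0 (carry in) = 0 → bit 0, carry out 0
  col 7: 0 + 1 + 0 (carry in) = 1 → bit 1, carry out 0
  col 8: 0 + 1 + 0 (carry in) = 1 → bit 1, carry out 0
  col 9: 0 + 1 + 0 (carry in) = 1 → bit 1, carry out 0
  col 10: 0 + 0 + 0 (carry in) = 0 → bit 0, carry out 0
Reading bits MSB→LSB: 01110110100
Strip leading zeros: 1110110100
= 1110110100


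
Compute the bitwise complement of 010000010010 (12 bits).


Original: 010000010010
Invert all bits:
  bit 0: 0 → 1
  bit 1: 1 → 0
  bit 2: 0 → 1
  bit 3: 0 → 1
  bit 4: 0 → 1
  bit 5: 0 → 1
  bit 6: 0 → 1
  bit 7: 1 → 0
  bit 8: 0 → 1
  bit 9: 0 → 1
  bit 10: 1 → 0
  bit 11: 0 → 1
= 101111101101


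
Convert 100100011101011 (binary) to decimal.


Positional values:
Bit 0: 1 × 2^0 = 1
Bit 1: 1 × 2^1 = 2
Bit 3: 1 × 2^3 = 8
Bit 5: 1 × 2^5 = 32
Bit 6: 1 × 2^6 = 64
Bit 7: 1 × 2^7 = 128
Bit 11: 1 × 2^11 = 2048
Bit 14: 1 × 2^14 = 16384
Sum = 1 + 2 + 8 + 32 + 64 + 128 + 2048 + 16384
= 18667


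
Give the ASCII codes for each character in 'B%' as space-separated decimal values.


String: 'B%'  (2 characters)
Per-character ASCII lookup:
  'B': uppercase starts at 65: 'B' = 65 + 1 = 66
  '%': special character: '%' = 37
= 66 37


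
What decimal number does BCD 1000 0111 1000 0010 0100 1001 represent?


Each 4-bit group → digit:
  1000 → 8
  0111 → 7
  1000 → 8
  0010 → 2
  0100 → 4
  1001 → 9
= 878249


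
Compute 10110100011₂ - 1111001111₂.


Align and subtract column by column (LSB to MSB, borrowing when needed):
  10110100011
- 01111001111
  -----------
  col 0: (1 - 0 borrow-in) - 1 → 1 - 1 = 0, borrow out 0
  col 1: (1 - 0 borrow-in) - 1 → 1 - 1 = 0, borrow out 0
  col 2: (0 - 0 borrow-in) - 1 → borrow from next column: (0+2) - 1 = 1, borrow out 1
  col 3: (0 - 1 borrow-in) - 1 → borrow from next column: (-1+2) - 1 = 0, borrow out 1
  col 4: (0 - 1 borrow-in) - 0 → borrow from next column: (-1+2) - 0 = 1, borrow out 1
  col 5: (1 - 1 borrow-in) - 0 → 0 - 0 = 0, borrow out 0
  col 6: (0 - 0 borrow-in) - 1 → borrow from next column: (0+2) - 1 = 1, borrow out 1
  col 7: (1 - 1 borrow-in) - 1 → borrow from next column: (0+2) - 1 = 1, borrow out 1
  col 8: (1 - 1 borrow-in) - 1 → borrow from next column: (0+2) - 1 = 1, borrow out 1
  col 9: (0 - 1 borrow-in) - 1 → borrow from next column: (-1+2) - 1 = 0, borrow out 1
  col 10: (1 - 1 borrow-in) - 0 → 0 - 0 = 0, borrow out 0
Reading bits MSB→LSB: 00111010100
Strip leading zeros: 111010100
= 111010100


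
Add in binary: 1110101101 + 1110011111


Align and add column by column (LSB to MSB, carry propagating):
  01110101101
+ 01110011111
  -----------
  col 0: 1 + 1 + 0 (carry in) = 2 → bit 0, carry out 1
  col 1: 0 + 1 + 1 (carry in) = 2 → bit 0, carry out 1
  col 2: 1 + 1 + 1 (carry in) = 3 → bit 1, carry out 1
  col 3: 1 + 1 + 1 (carry in) = 3 → bit 1, carry out 1
  col 4: 0 + 1 + 1 (carry in) = 2 → bit 0, carry out 1
  col 5: 1 + 0 + 1 (carry in) = 2 → bit 0, carry out 1
  col 6: 0 + 0 + 1 (carry in) = 1 → bit 1, carry out 0
  col 7: 1 + 1 + 0 (carry in) = 2 → bit 0, carry out 1
  col 8: 1 + 1 + 1 (carry in) = 3 → bit 1, carry out 1
  col 9: 1 + 1 + 1 (carry in) = 3 → bit 1, carry out 1
  col 10: 0 + 0 + 1 (carry in) = 1 → bit 1, carry out 0
Reading bits MSB→LSB: 11101001100
Strip leading zeros: 11101001100
= 11101001100


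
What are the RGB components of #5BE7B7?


Hex: #5BE7B7
R = 5B₁₆ = 91
G = E7₁₆ = 231
B = B7₁₆ = 183
= RGB(91, 231, 183)


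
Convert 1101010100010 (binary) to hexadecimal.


Group into 4-bit nibbles: 0001101010100010
  0001 = 1
  1010 = A
  1010 = A
  0010 = 2
= 0x1AA2


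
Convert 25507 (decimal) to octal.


Divide by 8 repeatedly:
25507 ÷ 8 = 3188 remainder 3
3188 ÷ 8 = 398 remainder 4
398 ÷ 8 = 49 remainder 6
49 ÷ 8 = 6 remainder 1
6 ÷ 8 = 0 remainder 6
Reading remainders bottom-up:
= 0o61643


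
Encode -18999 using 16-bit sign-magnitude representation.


Sign bit: 1 (negative)
Magnitude: 18999 = 100101000110111
= 1100101000110111


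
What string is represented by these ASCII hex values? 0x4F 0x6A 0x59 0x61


Codes (hex): 0x4F 0x6A 0x59 0x61
Per-code ASCII lookup:
  0x4F = 79  (range 65-90: uppercase, 79 - 65 = 14) → 'O'
  0x6A = 106  (range 97-122: lowercase, 106 - 97 = 9) → 'j'
  0x59 = 89  (range 65-90: uppercase, 89 - 65 = 24) → 'Y'
  0x61 = 97  (range 97-122: lowercase, 97 - 97 = 0) → 'a'
= 'OjYa'


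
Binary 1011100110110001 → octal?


Group into 3-bit groups: 001011100110110001
  001 = 1
  011 = 3
  100 = 4
  110 = 6
  110 = 6
  001 = 1
= 0o134661


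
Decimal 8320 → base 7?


Divide by 7 repeatedly:
8320 ÷ 7 = 1188 remainder 4
1188 ÷ 7 = 169 remainder 5
169 ÷ 7 = 24 remainder 1
24 ÷ 7 = 3 remainder 3
3 ÷ 7 = 0 remainder 3
Reading remainders bottom-up:
= 33154


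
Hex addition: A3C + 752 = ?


Align and add column by column (LSB to MSB, each column mod 16 with carry):
  0A3C
+ 0752
  ----
  col 0: C(12) + 2(2) + 0 (carry in) = 14 → E(14), carry out 0
  col 1: 3(3) + 5(5) + 0 (carry in) = 8 → 8(8), carry out 0
  col 2: A(10) + 7(7) + 0 (carry in) = 17 → 1(1), carry out 1
  col 3: 0(0) + 0(0) + 1 (carry in) = 1 → 1(1), carry out 0
Reading digits MSB→LSB: 118E
Strip leading zeros: 118E
= 0x118E


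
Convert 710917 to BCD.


Each digit → 4-bit binary:
  7 → 0111
  1 → 0001
  0 → 0000
  9 → 1001
  1 → 0001
  7 → 0111
= 0111 0001 0000 1001 0001 0111


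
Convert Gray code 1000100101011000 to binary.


Gray code: 1000100101011000
MSB stays the same: 1
Each subsequent bit = prev_binary XOR current_gray:
  B[1] = 1 XOR 0 = 1
  B[2] = 1 XOR 0 = 1
  B[3] = 1 XOR 0 = 1
  B[4] = 1 XOR 1 = 0
  B[5] = 0 XOR 0 = 0
  B[6] = 0 XOR 0 = 0
  B[7] = 0 XOR 1 = 1
  B[8] = 1 XOR 0 = 1
  B[9] = 1 XOR 1 = 0
  B[10] = 0 XOR 0 = 0
  B[11] = 0 XOR 1 = 1
  B[12] = 1 XOR 1 = 0
  B[13] = 0 XOR 0 = 0
  B[14] = 0 XOR 0 = 0
  B[15] = 0 XOR 0 = 0
= 1111000110010000 (61840 decimal)


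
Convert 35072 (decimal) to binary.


Divide by 2 repeatedly:
35072 ÷ 2 = 17536 remainder 0
17536 ÷ 2 = 8768 remainder 0
8768 ÷ 2 = 4384 remainder 0
4384 ÷ 2 = 2192 remainder 0
2192 ÷ 2 = 1096 remainder 0
1096 ÷ 2 = 548 remainder 0
548 ÷ 2 = 274 remainder 0
274 ÷ 2 = 137 remainder 0
137 ÷ 2 = 68 remainder 1
68 ÷ 2 = 34 remainder 0
34 ÷ 2 = 17 remainder 0
17 ÷ 2 = 8 remainder 1
8 ÷ 2 = 4 remainder 0
4 ÷ 2 = 2 remainder 0
2 ÷ 2 = 1 remainder 0
1 ÷ 2 = 0 remainder 1
Reading remainders bottom-up:
= 1000100100000000


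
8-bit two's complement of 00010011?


Original: 00010011
Step 1 - Invert all bits: 11101100
Step 2 - Add 1: 11101100 + 1
= 11101101 (represents -19)


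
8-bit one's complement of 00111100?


Original: 00111100
Invert all bits:
  bit 0: 0 → 1
  bit 1: 0 → 1
  bit 2: 1 → 0
  bit 3: 1 → 0
  bit 4: 1 → 0
  bit 5: 1 → 0
  bit 6: 0 → 1
  bit 7: 0 → 1
= 11000011


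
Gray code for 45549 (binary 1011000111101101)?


Binary: 1011000111101101
Gray code: G = B XOR (B >> 1)
B >> 1 = 0101100011110110
1011000111101101 XOR 0101100011110110:
  1 XOR 0 = 1
  0 XOR 1 = 1
  1 XOR 0 = 1
  1 XOR 1 = 0
  0 XOR 1 = 1
  0 XOR 0 = 0
  0 XOR 0 = 0
  1 XOR 0 = 1
  1 XOR 1 = 0
  1 XOR 1 = 0
  1 XOR 1 = 0
  0 XOR 1 = 1
  1 XOR 0 = 1
  1 XOR 1 = 0
  0 XOR 1 = 1
  1 XOR 0 = 1
= 1110100100011011


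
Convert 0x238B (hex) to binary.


Each hex digit → 4 binary bits:
  2 = 0010
  3 = 0011
  8 = 1000
  B = 1011
Concatenate: 0010 0011 1000 1011
= 0010001110001011


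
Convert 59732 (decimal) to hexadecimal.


Divide by 16 repeatedly:
59732 ÷ 16 = 3733 remainder 4 (4)
3733 ÷ 16 = 233 remainder 5 (5)
233 ÷ 16 = 14 remainder 9 (9)
14 ÷ 16 = 0 remainder 14 (E)
Reading remainders bottom-up:
= 0xE954


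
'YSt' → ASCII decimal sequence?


String: 'YSt'  (3 characters)
Per-character ASCII lookup:
  'Y': uppercase starts at 65: 'Y' = 65 + 24 = 89
  'S': uppercase starts at 65: 'S' = 65 + 18 = 83
  't': lowercase starts at 97: 't' = 97 + 19 = 116
= 89 83 116


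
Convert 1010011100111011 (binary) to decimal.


Positional values:
Bit 0: 1 × 2^0 = 1
Bit 1: 1 × 2^1 = 2
Bit 3: 1 × 2^3 = 8
Bit 4: 1 × 2^4 = 16
Bit 5: 1 × 2^5 = 32
Bit 8: 1 × 2^8 = 256
Bit 9: 1 × 2^9 = 512
Bit 10: 1 × 2^10 = 1024
Bit 13: 1 × 2^13 = 8192
Bit 15: 1 × 2^15 = 32768
Sum = 1 + 2 + 8 + 16 + 32 + 256 + 512 + 1024 + 8192 + 32768
= 42811


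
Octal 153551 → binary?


Each octal digit → 3 binary bits:
  1 = 001
  5 = 101
  3 = 011
  5 = 101
  5 = 101
  1 = 001
Concatenate: 001 101 011 101 101 001
= 001101011101101001


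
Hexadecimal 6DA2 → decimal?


Positional values:
Position 0: 2 × 16^0 = 2 × 1 = 2
Position 1: A × 16^1 = 10 × 16 = 160
Position 2: D × 16^2 = 13 × 256 = 3328
Position 3: 6 × 16^3 = 6 × 4096 = 24576
Sum = 2 + 160 + 3328 + 24576
= 28066


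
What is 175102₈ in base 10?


Positional values:
Position 0: 2 × 8^0 = 2
Position 1: 0 × 8^1 = 0
Position 2: 1 × 8^2 = 64
Position 3: 5 × 8^3 = 2560
Position 4: 7 × 8^4 = 28672
Position 5: 1 × 8^5 = 32768
Sum = 2 + 0 + 64 + 2560 + 28672 + 32768
= 64066


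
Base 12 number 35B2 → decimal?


Positional values (base 12):
  2 × 12^0 = 2 × 1 = 2
  B × 12^1 = 11 × 12 = 132
  5 × 12^2 = 5 × 144 = 720
  3 × 12^3 = 3 × 1728 = 5184
Sum = 2 + 132 + 720 + 5184
= 6038


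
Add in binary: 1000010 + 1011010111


Align and add column by column (LSB to MSB, carry propagating):
  00001000010
+ 01011010111
  -----------
  col 0: 0 + 1 + 0 (carry in) = 1 → bit 1, carry out 0
  col 1: 1 + 1 + 0 (carry in) = 2 → bit 0, carry out 1
  col 2: 0 + 1 + 1 (carry in) = 2 → bit 0, carry out 1
  col 3: 0 + 0 + 1 (carry in) = 1 → bit 1, carry out 0
  col 4: 0 + 1 + 0 (carry in) = 1 → bit 1, carry out 0
  col 5: 0 + 0 + 0 (carry in) = 0 → bit 0, carry out 0
  col 6: 1 + 1 + 0 (carry in) = 2 → bit 0, carry out 1
  col 7: 0 + 1 + 1 (carry in) = 2 → bit 0, carry out 1
  col 8: 0 + 0 + 1 (carry in) = 1 → bit 1, carry out 0
  col 9: 0 + 1 + 0 (carry in) = 1 → bit 1, carry out 0
  col 10: 0 + 0 + 0 (carry in) = 0 → bit 0, carry out 0
Reading bits MSB→LSB: 01100011001
Strip leading zeros: 1100011001
= 1100011001


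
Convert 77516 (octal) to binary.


Each octal digit → 3 binary bits:
  7 = 111
  7 = 111
  5 = 101
  1 = 001
  6 = 110
Concatenate: 111 111 101 001 110
= 111111101001110


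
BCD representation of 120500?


Each digit → 4-bit binary:
  1 → 0001
  2 → 0010
  0 → 0000
  5 → 0101
  0 → 0000
  0 → 0000
= 0001 0010 0000 0101 0000 0000


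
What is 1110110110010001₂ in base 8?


Group into 3-bit groups: 001110110110010001
  001 = 1
  110 = 6
  110 = 6
  110 = 6
  010 = 2
  001 = 1
= 0o166621


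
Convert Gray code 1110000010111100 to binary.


Gray code: 1110000010111100
MSB stays the same: 1
Each subsequent bit = prev_binary XOR current_gray:
  B[1] = 1 XOR 1 = 0
  B[2] = 0 XOR 1 = 1
  B[3] = 1 XOR 0 = 1
  B[4] = 1 XOR 0 = 1
  B[5] = 1 XOR 0 = 1
  B[6] = 1 XOR 0 = 1
  B[7] = 1 XOR 0 = 1
  B[8] = 1 XOR 1 = 0
  B[9] = 0 XOR 0 = 0
  B[10] = 0 XOR 1 = 1
  B[11] = 1 XOR 1 = 0
  B[12] = 0 XOR 1 = 1
  B[13] = 1 XOR 1 = 0
  B[14] = 0 XOR 0 = 0
  B[15] = 0 XOR 0 = 0
= 1011111100101000 (48936 decimal)


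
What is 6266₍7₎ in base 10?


Positional values (base 7):
  6 × 7^0 = 6 × 1 = 6
  6 × 7^1 = 6 × 7 = 42
  2 × 7^2 = 2 × 49 = 98
  6 × 7^3 = 6 × 343 = 2058
Sum = 6 + 42 + 98 + 2058
= 2204


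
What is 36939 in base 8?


Divide by 8 repeatedly:
36939 ÷ 8 = 4617 remainder 3
4617 ÷ 8 = 577 remainder 1
577 ÷ 8 = 72 remainder 1
72 ÷ 8 = 9 remainder 0
9 ÷ 8 = 1 remainder 1
1 ÷ 8 = 0 remainder 1
Reading remainders bottom-up:
= 0o110113


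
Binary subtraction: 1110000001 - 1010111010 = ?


Align and subtract column by column (LSB to MSB, borrowing when needed):
  1110000001
- 1010111010
  ----------
  col 0: (1 - 0 borrow-in) - 0 → 1 - 0 = 1, borrow out 0
  col 1: (0 - 0 borrow-in) - 1 → borrow from next column: (0+2) - 1 = 1, borrow out 1
  col 2: (0 - 1 borrow-in) - 0 → borrow from next column: (-1+2) - 0 = 1, borrow out 1
  col 3: (0 - 1 borrow-in) - 1 → borrow from next column: (-1+2) - 1 = 0, borrow out 1
  col 4: (0 - 1 borrow-in) - 1 → borrow from next column: (-1+2) - 1 = 0, borrow out 1
  col 5: (0 - 1 borrow-in) - 1 → borrow from next column: (-1+2) - 1 = 0, borrow out 1
  col 6: (0 - 1 borrow-in) - 0 → borrow from next column: (-1+2) - 0 = 1, borrow out 1
  col 7: (1 - 1 borrow-in) - 1 → borrow from next column: (0+2) - 1 = 1, borrow out 1
  col 8: (1 - 1 borrow-in) - 0 → 0 - 0 = 0, borrow out 0
  col 9: (1 - 0 borrow-in) - 1 → 1 - 1 = 0, borrow out 0
Reading bits MSB→LSB: 0011000111
Strip leading zeros: 11000111
= 11000111


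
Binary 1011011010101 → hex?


Group into 4-bit nibbles: 0001011011010101
  0001 = 1
  0110 = 6
  1101 = D
  0101 = 5
= 0x16D5


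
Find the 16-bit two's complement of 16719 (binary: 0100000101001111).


Original: 0100000101001111
Step 1 - Invert all bits: 1011111010110000
Step 2 - Add 1: 1011111010110000 + 1
= 1011111010110001 (represents -16719)


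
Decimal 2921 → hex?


Divide by 16 repeatedly:
2921 ÷ 16 = 182 remainder 9 (9)
182 ÷ 16 = 11 remainder 6 (6)
11 ÷ 16 = 0 remainder 11 (B)
Reading remainders bottom-up:
= 0xB69


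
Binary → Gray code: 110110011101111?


Binary: 110110011101111
Gray code: G = B XOR (B >> 1)
B >> 1 = 011011001110111
110110011101111 XOR 011011001110111:
  1 XOR 0 = 1
  1 XOR 1 = 0
  0 XOR 1 = 1
  1 XOR 0 = 1
  1 XOR 1 = 0
  0 XOR 1 = 1
  0 XOR 0 = 0
  1 XOR 0 = 1
  1 XOR 1 = 0
  1 XOR 1 = 0
  0 XOR 1 = 1
  1 XOR 0 = 1
  1 XOR 1 = 0
  1 XOR 1 = 0
  1 XOR 1 = 0
= 101101010011000


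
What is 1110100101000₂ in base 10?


Positional values:
Bit 3: 1 × 2^3 = 8
Bit 5: 1 × 2^5 = 32
Bit 8: 1 × 2^8 = 256
Bit 10: 1 × 2^10 = 1024
Bit 11: 1 × 2^11 = 2048
Bit 12: 1 × 2^12 = 4096
Sum = 8 + 32 + 256 + 1024 + 2048 + 4096
= 7464


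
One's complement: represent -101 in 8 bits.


Original: 01100101
Invert all bits:
  bit 0: 0 → 1
  bit 1: 1 → 0
  bit 2: 1 → 0
  bit 3: 0 → 1
  bit 4: 0 → 1
  bit 5: 1 → 0
  bit 6: 0 → 1
  bit 7: 1 → 0
= 10011010


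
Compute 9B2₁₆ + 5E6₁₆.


Align and add column by column (LSB to MSB, each column mod 16 with carry):
  09B2
+ 05E6
  ----
  col 0: 2(2) + 6(6) + 0 (carry in) = 8 → 8(8), carry out 0
  col 1: B(11) + E(14) + 0 (carry in) = 25 → 9(9), carry out 1
  col 2: 9(9) + 5(5) + 1 (carry in) = 15 → F(15), carry out 0
  col 3: 0(0) + 0(0) + 0 (carry in) = 0 → 0(0), carry out 0
Reading digits MSB→LSB: 0F98
Strip leading zeros: F98
= 0xF98


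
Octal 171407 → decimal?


Positional values:
Position 0: 7 × 8^0 = 7
Position 1: 0 × 8^1 = 0
Position 2: 4 × 8^2 = 256
Position 3: 1 × 8^3 = 512
Position 4: 7 × 8^4 = 28672
Position 5: 1 × 8^5 = 32768
Sum = 7 + 0 + 256 + 512 + 28672 + 32768
= 62215


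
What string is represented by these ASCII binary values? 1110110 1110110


Codes (binary): 1110110 1110110
Per-code ASCII lookup:
  1110110 = 118  (range 97-122: lowercase, 118 - 97 = 21) → 'v'
  1110110 = 118  (range 97-122: lowercase, 118 - 97 = 21) → 'v'
= 'vv'


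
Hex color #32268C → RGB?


Hex: #32268C
R = 32₁₆ = 50
G = 26₁₆ = 38
B = 8C₁₆ = 140
= RGB(50, 38, 140)


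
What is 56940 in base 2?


Divide by 2 repeatedly:
56940 ÷ 2 = 28470 remainder 0
28470 ÷ 2 = 14235 remainder 0
14235 ÷ 2 = 7117 remainder 1
7117 ÷ 2 = 3558 remainder 1
3558 ÷ 2 = 1779 remainder 0
1779 ÷ 2 = 889 remainder 1
889 ÷ 2 = 444 remainder 1
444 ÷ 2 = 222 remainder 0
222 ÷ 2 = 111 remainder 0
111 ÷ 2 = 55 remainder 1
55 ÷ 2 = 27 remainder 1
27 ÷ 2 = 13 remainder 1
13 ÷ 2 = 6 remainder 1
6 ÷ 2 = 3 remainder 0
3 ÷ 2 = 1 remainder 1
1 ÷ 2 = 0 remainder 1
Reading remainders bottom-up:
= 1101111001101100


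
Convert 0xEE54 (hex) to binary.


Each hex digit → 4 binary bits:
  E = 1110
  E = 1110
  5 = 0101
  4 = 0100
Concatenate: 1110 1110 0101 0100
= 1110111001010100


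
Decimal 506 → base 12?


Divide by 12 repeatedly:
506 ÷ 12 = 42 remainder 2
42 ÷ 12 = 3 remainder 6
3 ÷ 12 = 0 remainder 3
Reading remainders bottom-up:
= 362


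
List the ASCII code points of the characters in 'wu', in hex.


String: 'wu'  (2 characters)
Per-character ASCII lookup:
  'w': lowercase starts at 97: 'w' = 97 + 22 = 119 → 0x77
  'u': lowercase starts at 97: 'u' = 97 + 20 = 117 → 0x75
= 0x77 0x75


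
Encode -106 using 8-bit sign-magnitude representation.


Sign bit: 1 (negative)
Magnitude: 106 = 1101010
= 11101010


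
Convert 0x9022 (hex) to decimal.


Positional values:
Position 0: 2 × 16^0 = 2 × 1 = 2
Position 1: 2 × 16^1 = 2 × 16 = 32
Position 2: 0 × 16^2 = 0 × 256 = 0
Position 3: 9 × 16^3 = 9 × 4096 = 36864
Sum = 2 + 32 + 0 + 36864
= 36898


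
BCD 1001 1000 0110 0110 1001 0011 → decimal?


Each 4-bit group → digit:
  1001 → 9
  1000 → 8
  0110 → 6
  0110 → 6
  1001 → 9
  0011 → 3
= 986693


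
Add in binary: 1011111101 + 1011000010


Align and add column by column (LSB to MSB, carry propagating):
  01011111101
+ 01011000010
  -----------
  col 0: 1 + 0 + 0 (carry in) = 1 → bit 1, carry out 0
  col 1: 0 + 1 + 0 (carry in) = 1 → bit 1, carry out 0
  col 2: 1 + 0 + 0 (carry in) = 1 → bit 1, carry out 0
  col 3: 1 + 0 + 0 (carry in) = 1 → bit 1, carry out 0
  col 4: 1 + 0 + 0 (carry in) = 1 → bit 1, carry out 0
  col 5: 1 + 0 + 0 (carry in) = 1 → bit 1, carry out 0
  col 6: 1 + 1 + 0 (carry in) = 2 → bit 0, carry out 1
  col 7: 1 + 1 + 1 (carry in) = 3 → bit 1, carry out 1
  col 8: 0 + 0 + 1 (carry in) = 1 → bit 1, carry out 0
  col 9: 1 + 1 + 0 (carry in) = 2 → bit 0, carry out 1
  col 10: 0 + 0 + 1 (carry in) = 1 → bit 1, carry out 0
Reading bits MSB→LSB: 10110111111
Strip leading zeros: 10110111111
= 10110111111


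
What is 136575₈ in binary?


Each octal digit → 3 binary bits:
  1 = 001
  3 = 011
  6 = 110
  5 = 101
  7 = 111
  5 = 101
Concatenate: 001 011 110 101 111 101
= 001011110101111101


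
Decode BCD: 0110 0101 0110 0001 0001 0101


Each 4-bit group → digit:
  0110 → 6
  0101 → 5
  0110 → 6
  0001 → 1
  0001 → 1
  0101 → 5
= 656115


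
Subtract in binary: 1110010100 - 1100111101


Align and subtract column by column (LSB to MSB, borrowing when needed):
  1110010100
- 1100111101
  ----------
  col 0: (0 - 0 borrow-in) - 1 → borrow from next column: (0+2) - 1 = 1, borrow out 1
  col 1: (0 - 1 borrow-in) - 0 → borrow from next column: (-1+2) - 0 = 1, borrow out 1
  col 2: (1 - 1 borrow-in) - 1 → borrow from next column: (0+2) - 1 = 1, borrow out 1
  col 3: (0 - 1 borrow-in) - 1 → borrow from next column: (-1+2) - 1 = 0, borrow out 1
  col 4: (1 - 1 borrow-in) - 1 → borrow from next column: (0+2) - 1 = 1, borrow out 1
  col 5: (0 - 1 borrow-in) - 1 → borrow from next column: (-1+2) - 1 = 0, borrow out 1
  col 6: (0 - 1 borrow-in) - 0 → borrow from next column: (-1+2) - 0 = 1, borrow out 1
  col 7: (1 - 1 borrow-in) - 0 → 0 - 0 = 0, borrow out 0
  col 8: (1 - 0 borrow-in) - 1 → 1 - 1 = 0, borrow out 0
  col 9: (1 - 0 borrow-in) - 1 → 1 - 1 = 0, borrow out 0
Reading bits MSB→LSB: 0001010111
Strip leading zeros: 1010111
= 1010111


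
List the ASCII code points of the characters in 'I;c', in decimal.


String: 'I;c'  (3 characters)
Per-character ASCII lookup:
  'I': uppercase starts at 65: 'I' = 65 + 8 = 73
  ';': special character: ';' = 59
  'c': lowercase starts at 97: 'c' = 97 + 2 = 99
= 73 59 99


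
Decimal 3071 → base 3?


Divide by 3 repeatedly:
3071 ÷ 3 = 1023 remainder 2
1023 ÷ 3 = 341 remainder 0
341 ÷ 3 = 113 remainder 2
113 ÷ 3 = 37 remainder 2
37 ÷ 3 = 12 remainder 1
12 ÷ 3 = 4 remainder 0
4 ÷ 3 = 1 remainder 1
1 ÷ 3 = 0 remainder 1
Reading remainders bottom-up:
= 11012202


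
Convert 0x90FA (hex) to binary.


Each hex digit → 4 binary bits:
  9 = 1001
  0 = 0000
  F = 1111
  A = 1010
Concatenate: 1001 0000 1111 1010
= 1001000011111010


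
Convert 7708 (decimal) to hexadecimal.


Divide by 16 repeatedly:
7708 ÷ 16 = 481 remainder 12 (C)
481 ÷ 16 = 30 remainder 1 (1)
30 ÷ 16 = 1 remainder 14 (E)
1 ÷ 16 = 0 remainder 1 (1)
Reading remainders bottom-up:
= 0x1E1C


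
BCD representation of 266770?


Each digit → 4-bit binary:
  2 → 0010
  6 → 0110
  6 → 0110
  7 → 0111
  7 → 0111
  0 → 0000
= 0010 0110 0110 0111 0111 0000


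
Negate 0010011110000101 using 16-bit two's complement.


Original: 0010011110000101
Step 1 - Invert all bits: 1101100001111010
Step 2 - Add 1: 1101100001111010 + 1
= 1101100001111011 (represents -10117)


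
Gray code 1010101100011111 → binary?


Gray code: 1010101100011111
MSB stays the same: 1
Each subsequent bit = prev_binary XOR current_gray:
  B[1] = 1 XOR 0 = 1
  B[2] = 1 XOR 1 = 0
  B[3] = 0 XOR 0 = 0
  B[4] = 0 XOR 1 = 1
  B[5] = 1 XOR 0 = 1
  B[6] = 1 XOR 1 = 0
  B[7] = 0 XOR 1 = 1
  B[8] = 1 XOR 0 = 1
  B[9] = 1 XOR 0 = 1
  B[10] = 1 XOR 0 = 1
  B[11] = 1 XOR 1 = 0
  B[12] = 0 XOR 1 = 1
  B[13] = 1 XOR 1 = 0
  B[14] = 0 XOR 1 = 1
  B[15] = 1 XOR 1 = 0
= 1100110111101010 (52714 decimal)


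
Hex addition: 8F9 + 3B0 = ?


Align and add column by column (LSB to MSB, each column mod 16 with carry):
  08F9
+ 03B0
  ----
  col 0: 9(9) + 0(0) + 0 (carry in) = 9 → 9(9), carry out 0
  col 1: F(15) + B(11) + 0 (carry in) = 26 → A(10), carry out 1
  col 2: 8(8) + 3(3) + 1 (carry in) = 12 → C(12), carry out 0
  col 3: 0(0) + 0(0) + 0 (carry in) = 0 → 0(0), carry out 0
Reading digits MSB→LSB: 0CA9
Strip leading zeros: CA9
= 0xCA9


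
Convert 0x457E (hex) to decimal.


Positional values:
Position 0: E × 16^0 = 14 × 1 = 14
Position 1: 7 × 16^1 = 7 × 16 = 112
Position 2: 5 × 16^2 = 5 × 256 = 1280
Position 3: 4 × 16^3 = 4 × 4096 = 16384
Sum = 14 + 112 + 1280 + 16384
= 17790


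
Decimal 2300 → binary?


Divide by 2 repeatedly:
2300 ÷ 2 = 1150 remainder 0
1150 ÷ 2 = 575 remainder 0
575 ÷ 2 = 287 remainder 1
287 ÷ 2 = 143 remainder 1
143 ÷ 2 = 71 remainder 1
71 ÷ 2 = 35 remainder 1
35 ÷ 2 = 17 remainder 1
17 ÷ 2 = 8 remainder 1
8 ÷ 2 = 4 remainder 0
4 ÷ 2 = 2 remainder 0
2 ÷ 2 = 1 remainder 0
1 ÷ 2 = 0 remainder 1
Reading remainders bottom-up:
= 100011111100


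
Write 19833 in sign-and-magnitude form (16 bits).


Sign bit: 0 (positive)
Magnitude: 19833 = 100110101111001
= 0100110101111001


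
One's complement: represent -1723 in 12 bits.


Original: 011010111011
Invert all bits:
  bit 0: 0 → 1
  bit 1: 1 → 0
  bit 2: 1 → 0
  bit 3: 0 → 1
  bit 4: 1 → 0
  bit 5: 0 → 1
  bit 6: 1 → 0
  bit 7: 1 → 0
  bit 8: 1 → 0
  bit 9: 0 → 1
  bit 10: 1 → 0
  bit 11: 1 → 0
= 100101000100


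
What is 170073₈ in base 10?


Positional values:
Position 0: 3 × 8^0 = 3
Position 1: 7 × 8^1 = 56
Position 2: 0 × 8^2 = 0
Position 3: 0 × 8^3 = 0
Position 4: 7 × 8^4 = 28672
Position 5: 1 × 8^5 = 32768
Sum = 3 + 56 + 0 + 0 + 28672 + 32768
= 61499


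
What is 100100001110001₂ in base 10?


Positional values:
Bit 0: 1 × 2^0 = 1
Bit 4: 1 × 2^4 = 16
Bit 5: 1 × 2^5 = 32
Bit 6: 1 × 2^6 = 64
Bit 11: 1 × 2^11 = 2048
Bit 14: 1 × 2^14 = 16384
Sum = 1 + 16 + 32 + 64 + 2048 + 16384
= 18545


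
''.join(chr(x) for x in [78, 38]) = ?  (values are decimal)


Codes (decimal): 78 38
Per-code ASCII lookup:
  78  (range 65-90: uppercase, 78 - 65 = 13) → 'N'
  38  (special character) → '&'
= 'N&'


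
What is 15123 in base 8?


Divide by 8 repeatedly:
15123 ÷ 8 = 1890 remainder 3
1890 ÷ 8 = 236 remainder 2
236 ÷ 8 = 29 remainder 4
29 ÷ 8 = 3 remainder 5
3 ÷ 8 = 0 remainder 3
Reading remainders bottom-up:
= 0o35423


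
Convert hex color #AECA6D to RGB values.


Hex: #AECA6D
R = AE₁₆ = 174
G = CA₁₆ = 202
B = 6D₁₆ = 109
= RGB(174, 202, 109)


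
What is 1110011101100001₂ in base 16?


Group into 4-bit nibbles: 1110011101100001
  1110 = E
  0111 = 7
  0110 = 6
  0001 = 1
= 0xE761


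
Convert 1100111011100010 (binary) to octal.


Group into 3-bit groups: 001100111011100010
  001 = 1
  100 = 4
  111 = 7
  011 = 3
  100 = 4
  010 = 2
= 0o147342


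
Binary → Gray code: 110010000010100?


Binary: 110010000010100
Gray code: G = B XOR (B >> 1)
B >> 1 = 011001000001010
110010000010100 XOR 011001000001010:
  1 XOR 0 = 1
  1 XOR 1 = 0
  0 XOR 1 = 1
  0 XOR 0 = 0
  1 XOR 0 = 1
  0 XOR 1 = 1
  0 XOR 0 = 0
  0 XOR 0 = 0
  0 XOR 0 = 0
  0 XOR 0 = 0
  1 XOR 0 = 1
  0 XOR 1 = 1
  1 XOR 0 = 1
  0 XOR 1 = 1
  0 XOR 0 = 0
= 101011000011110


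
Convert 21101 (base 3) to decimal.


Positional values (base 3):
  1 × 3^0 = 1 × 1 = 1
  0 × 3^1 = 0 × 3 = 0
  1 × 3^2 = 1 × 9 = 9
  1 × 3^3 = 1 × 27 = 27
  2 × 3^4 = 2 × 81 = 162
Sum = 1 + 0 + 9 + 27 + 162
= 199


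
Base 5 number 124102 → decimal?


Positional values (base 5):
  2 × 5^0 = 2 × 1 = 2
  0 × 5^1 = 0 × 5 = 0
  1 × 5^2 = 1 × 25 = 25
  4 × 5^3 = 4 × 125 = 500
  2 × 5^4 = 2 × 625 = 1250
  1 × 5^5 = 1 × 3125 = 3125
Sum = 2 + 0 + 25 + 500 + 1250 + 3125
= 4902


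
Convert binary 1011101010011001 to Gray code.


Binary: 1011101010011001
Gray code: G = B XOR (B >> 1)
B >> 1 = 0101110101001100
1011101010011001 XOR 0101110101001100:
  1 XOR 0 = 1
  0 XOR 1 = 1
  1 XOR 0 = 1
  1 XOR 1 = 0
  1 XOR 1 = 0
  0 XOR 1 = 1
  1 XOR 0 = 1
  0 XOR 1 = 1
  1 XOR 0 = 1
  0 XOR 1 = 1
  0 XOR 0 = 0
  1 XOR 0 = 1
  1 XOR 1 = 0
  0 XOR 1 = 1
  0 XOR 0 = 0
  1 XOR 0 = 1
= 1110011111010101


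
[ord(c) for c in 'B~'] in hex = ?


String: 'B~'  (2 characters)
Per-character ASCII lookup:
  'B': uppercase starts at 65: 'B' = 65 + 1 = 66 → 0x42
  '~': special character: '~' = 126 → 0x7E
= 0x42 0x7E


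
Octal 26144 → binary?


Each octal digit → 3 binary bits:
  2 = 010
  6 = 110
  1 = 001
  4 = 100
  4 = 100
Concatenate: 010 110 001 100 100
= 010110001100100


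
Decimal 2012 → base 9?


Divide by 9 repeatedly:
2012 ÷ 9 = 223 remainder 5
223 ÷ 9 = 24 remainder 7
24 ÷ 9 = 2 remainder 6
2 ÷ 9 = 0 remainder 2
Reading remainders bottom-up:
= 2675


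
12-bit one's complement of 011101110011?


Original: 011101110011
Invert all bits:
  bit 0: 0 → 1
  bit 1: 1 → 0
  bit 2: 1 → 0
  bit 3: 1 → 0
  bit 4: 0 → 1
  bit 5: 1 → 0
  bit 6: 1 → 0
  bit 7: 1 → 0
  bit 8: 0 → 1
  bit 9: 0 → 1
  bit 10: 1 → 0
  bit 11: 1 → 0
= 100010001100


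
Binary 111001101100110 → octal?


Group into 3-bit groups: 111001101100110
  111 = 7
  001 = 1
  101 = 5
  100 = 4
  110 = 6
= 0o71546


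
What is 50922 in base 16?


Divide by 16 repeatedly:
50922 ÷ 16 = 3182 remainder 10 (A)
3182 ÷ 16 = 198 remainder 14 (E)
198 ÷ 16 = 12 remainder 6 (6)
12 ÷ 16 = 0 remainder 12 (C)
Reading remainders bottom-up:
= 0xC6EA


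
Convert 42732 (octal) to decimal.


Positional values:
Position 0: 2 × 8^0 = 2
Position 1: 3 × 8^1 = 24
Position 2: 7 × 8^2 = 448
Position 3: 2 × 8^3 = 1024
Position 4: 4 × 8^4 = 16384
Sum = 2 + 24 + 448 + 1024 + 16384
= 17882


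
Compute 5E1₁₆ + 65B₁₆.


Align and add column by column (LSB to MSB, each column mod 16 with carry):
  05E1
+ 065B
  ----
  col 0: 1(1) + B(11) + 0 (carry in) = 12 → C(12), carry out 0
  col 1: E(14) + 5(5) + 0 (carry in) = 19 → 3(3), carry out 1
  col 2: 5(5) + 6(6) + 1 (carry in) = 12 → C(12), carry out 0
  col 3: 0(0) + 0(0) + 0 (carry in) = 0 → 0(0), carry out 0
Reading digits MSB→LSB: 0C3C
Strip leading zeros: C3C
= 0xC3C


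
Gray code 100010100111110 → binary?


Gray code: 100010100111110
MSB stays the same: 1
Each subsequent bit = prev_binary XOR current_gray:
  B[1] = 1 XOR 0 = 1
  B[2] = 1 XOR 0 = 1
  B[3] = 1 XOR 0 = 1
  B[4] = 1 XOR 1 = 0
  B[5] = 0 XOR 0 = 0
  B[6] = 0 XOR 1 = 1
  B[7] = 1 XOR 0 = 1
  B[8] = 1 XOR 0 = 1
  B[9] = 1 XOR 1 = 0
  B[10] = 0 XOR 1 = 1
  B[11] = 1 XOR 1 = 0
  B[12] = 0 XOR 1 = 1
  B[13] = 1 XOR 1 = 0
  B[14] = 0 XOR 0 = 0
= 111100111010100 (31188 decimal)


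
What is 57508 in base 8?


Divide by 8 repeatedly:
57508 ÷ 8 = 7188 remainder 4
7188 ÷ 8 = 898 remainder 4
898 ÷ 8 = 112 remainder 2
112 ÷ 8 = 14 remainder 0
14 ÷ 8 = 1 remainder 6
1 ÷ 8 = 0 remainder 1
Reading remainders bottom-up:
= 0o160244


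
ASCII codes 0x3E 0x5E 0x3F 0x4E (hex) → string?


Codes (hex): 0x3E 0x5E 0x3F 0x4E
Per-code ASCII lookup:
  0x3E = 62  (special character) → '>'
  0x5E = 94  (special character) → '^'
  0x3F = 63  (special character) → '?'
  0x4E = 78  (range 65-90: uppercase, 78 - 65 = 13) → 'N'
= '>^?N'


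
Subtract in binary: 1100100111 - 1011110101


Align and subtract column by column (LSB to MSB, borrowing when needed):
  1100100111
- 1011110101
  ----------
  col 0: (1 - 0 borrow-in) - 1 → 1 - 1 = 0, borrow out 0
  col 1: (1 - 0 borrow-in) - 0 → 1 - 0 = 1, borrow out 0
  col 2: (1 - 0 borrow-in) - 1 → 1 - 1 = 0, borrow out 0
  col 3: (0 - 0 borrow-in) - 0 → 0 - 0 = 0, borrow out 0
  col 4: (0 - 0 borrow-in) - 1 → borrow from next column: (0+2) - 1 = 1, borrow out 1
  col 5: (1 - 1 borrow-in) - 1 → borrow from next column: (0+2) - 1 = 1, borrow out 1
  col 6: (0 - 1 borrow-in) - 1 → borrow from next column: (-1+2) - 1 = 0, borrow out 1
  col 7: (0 - 1 borrow-in) - 1 → borrow from next column: (-1+2) - 1 = 0, borrow out 1
  col 8: (1 - 1 borrow-in) - 0 → 0 - 0 = 0, borrow out 0
  col 9: (1 - 0 borrow-in) - 1 → 1 - 1 = 0, borrow out 0
Reading bits MSB→LSB: 0000110010
Strip leading zeros: 110010
= 110010
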